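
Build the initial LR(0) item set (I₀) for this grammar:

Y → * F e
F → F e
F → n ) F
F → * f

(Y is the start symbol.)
First, augment the grammar with Y' → Y
I₀ = CLOSURE({ [Y' → . Y] }):
  [Y' → . Y] has the dot before Y: add [Y → . * F e]
No further items can be added.

I₀ = { [Y → . * F e], [Y' → . Y] }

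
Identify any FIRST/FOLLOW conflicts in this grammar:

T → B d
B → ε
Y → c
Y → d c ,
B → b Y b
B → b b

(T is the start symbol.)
No FIRST/FOLLOW conflicts.

A FIRST/FOLLOW conflict occurs when a non-terminal N has a nullable alternative N → β (β ⇒* ε) and another alternative N → α with FIRST(α) ∩ FOLLOW(N) ≠ ∅: on such a lookahead the parser cannot decide between expanding α and letting N vanish via β.

Nullable non-terminals: B.

B: nullable alternative(s) B → ε; FOLLOW(B) = { 'd' }
  B → ε: FIRST \ {ε} = { } — this is the only nullable alternative, skip
  B → b Y b: FIRST \ {ε} = { 'b' } — disjoint from FOLLOW(B)
  B → b b: FIRST \ {ε} = { 'b' } — disjoint from FOLLOW(B)

T, Y have no nullable alternative, so no FIRST/FOLLOW check is needed there.

No FIRST/FOLLOW conflicts found.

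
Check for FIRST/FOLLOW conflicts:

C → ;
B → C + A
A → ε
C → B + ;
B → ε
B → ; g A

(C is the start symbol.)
Nullable non-terminals: A, B.
FIRST sets used below: FIRST(C) = { '+', ';' }
A has a nullable alternative but only one production, so nothing to check.

B: nullable alternative(s) B → ε; FOLLOW(B) = { '+' }
  B → C + A: FIRST \ {ε} = { '+', ';' } — overlaps FOLLOW(B) on { '+' }: CONFLICT
  B → ε: FIRST \ {ε} = { } — this is the only nullable alternative, skip
  B → ; g A: FIRST \ {ε} = { ';' } — disjoint from FOLLOW(B)

C has no nullable alternative, so no FIRST/FOLLOW check is needed there.

So the grammar has 1 FIRST/FOLLOW conflict (marked CONFLICT above).

Answer: Yes. B → C '+' A with FOLLOW(B) on { '+' }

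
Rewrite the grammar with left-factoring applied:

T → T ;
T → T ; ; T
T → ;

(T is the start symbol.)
T → T ; T'
T' → ε
T' → ; T
T → ;

Left-factoring transforms A → αβ₁ | αβ₂ into A → αA' and A' → β₁ | β₂
(α is the longest common prefix among the alternatives). Repeat until
no nonterminal has two alternatives with a common prefix.

Round 1: T has alternatives sharing prefix 'T ;'. Introduce T': T → T ; T'
  Add: T' → ε
  Add: T' → ; T

No remaining common prefixes — done.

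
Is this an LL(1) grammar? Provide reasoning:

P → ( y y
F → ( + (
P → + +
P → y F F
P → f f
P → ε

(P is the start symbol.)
Relevant sets:
  FOLLOW(P) = { $ }

For P:
  PREDICT(P → '(' y y) = { '(' }
  PREDICT(P → '+' '+') = { '+' }
  PREDICT(P → y F F) = { 'y' }
  PREDICT(P → f f) = { 'f' }
  PREDICT(P → ε) = { $ }
F has a single production, so nothing to check there.

All predict sets are disjoint. The grammar IS LL(1).

Answer: Yes, the grammar is LL(1).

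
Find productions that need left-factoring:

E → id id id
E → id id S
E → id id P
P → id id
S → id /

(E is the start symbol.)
Left-factoring is needed when two productions for the same non-terminal
share a common prefix on the right-hand side.

Productions for E:
  E → id id id
  E → id id S
  E → id id P

Found common prefix 'id id' in productions for E

Answer: Yes, E has productions with common prefix 'id id'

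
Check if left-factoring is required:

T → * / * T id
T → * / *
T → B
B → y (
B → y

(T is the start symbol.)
Yes, T has productions with common prefix '* / *'; B has productions with common prefix 'y'

Left-factoring is needed when two productions for the same non-terminal
share a common prefix on the right-hand side.

Productions for T:
  T → * / * T id
  T → * / *
  T → B
Productions for B:
  B → y (
  B → y

Found common prefix '* / *' in productions for T
Found common prefix 'y' in productions for B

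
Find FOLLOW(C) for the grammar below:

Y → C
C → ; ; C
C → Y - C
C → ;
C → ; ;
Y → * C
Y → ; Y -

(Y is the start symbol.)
To compute FOLLOW(C), find every occurrence of C on a right-hand side N → α C β: add FIRST(β) \ {ε}, and if β is empty or nullable also add FOLLOW(N). Iterate to a fixed point.

In Y → C: C is at the end, add FOLLOW(Y)
In C → ; ; C: C is at the end; this adds FOLLOW(C) to itself — nothing new
In C → Y - C: C is at the end; this adds FOLLOW(C) to itself — nothing new
In Y → * C: C is at the end, add FOLLOW(Y)

The FOLLOW sets referred to above (computed the same way, to a fixed point):
  FOLLOW(Y) = { $, '-' }

Taking the union: FOLLOW(C) = { $, '-' }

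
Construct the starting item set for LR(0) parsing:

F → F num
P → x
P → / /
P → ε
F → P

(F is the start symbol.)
{ [F → . F num], [F → . P], [F' → . F], [P → . / /], [P → . x], [P → .] }

First, augment the grammar with F' → F
I₀ = CLOSURE({ [F' → . F] }):
  [F' → . F] has the dot before F: add [F → . F num], [F → . P]
  [F → . P] has the dot before P: add [P → . x], [P → . / /], [P → .]
No further items can be added.

I₀ = { [F → . F num], [F → . P], [F' → . F], [P → . / /], [P → . x], [P → .] }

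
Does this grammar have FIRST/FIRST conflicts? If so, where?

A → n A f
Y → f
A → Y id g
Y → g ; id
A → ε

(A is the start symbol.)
A FIRST/FIRST conflict occurs when two productions N → α and N → β for the same non-terminal have FIRST(α) ∩ FIRST(β) ≠ ∅ (with ε ∈ FIRST of a nullable right-hand side, so two nullable alternatives also conflict).

FIRST sets of the non-terminals at (or reachable through a nullable prefix from) the front of some alternative:
  FIRST(Y) = { 'f', 'g' }

Productions for A:
  A → n A f: FIRST = { 'n' }
  A → Y id g: FIRST = { 'f', 'g' }
  A → ε: FIRST = { ε }
Productions for Y:
  Y → f: FIRST = { 'f' }
  Y → g ; id: FIRST = { 'g' }

All alternatives of each non-terminal have pairwise disjoint FIRST sets.

Answer: No FIRST/FIRST conflicts.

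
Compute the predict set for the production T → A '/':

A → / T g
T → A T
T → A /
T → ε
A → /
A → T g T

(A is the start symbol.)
PREDICT(T → A '/') = (FIRST(RHS) \ {ε}) ∪ (FOLLOW(T) if ε ∈ FIRST(RHS), i.e. RHS ⇒* ε)
FIRST(A) = { '/', 'g' }
FIRST(A '/') = { '/', 'g' }
ε ∉ FIRST(A '/'), so FOLLOW(T) is not added.
PREDICT(T → A '/') = { '/', 'g' }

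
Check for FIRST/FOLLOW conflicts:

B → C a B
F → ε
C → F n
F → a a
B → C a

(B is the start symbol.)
A FIRST/FOLLOW conflict occurs when a non-terminal N has a nullable alternative N → β (β ⇒* ε) and another alternative N → α with FIRST(α) ∩ FOLLOW(N) ≠ ∅: on such a lookahead the parser cannot decide between expanding α and letting N vanish via β.

Nullable non-terminals: F.

F: nullable alternative(s) F → ε; FOLLOW(F) = { 'n' }
  F → ε: FIRST \ {ε} = { } — this is the only nullable alternative, skip
  F → a a: FIRST \ {ε} = { 'a' } — disjoint from FOLLOW(F)

B, C have no nullable alternative, so no FIRST/FOLLOW check is needed there.

No FIRST/FOLLOW conflicts found.

Answer: No FIRST/FOLLOW conflicts.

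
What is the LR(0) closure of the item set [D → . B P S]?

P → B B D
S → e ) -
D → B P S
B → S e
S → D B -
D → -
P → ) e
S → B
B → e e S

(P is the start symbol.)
To compute CLOSURE, for each item [A → α.Bβ] where B is a non-terminal, add [B → .γ] for all productions B → γ; repeat for the newly added items until nothing changes.

Start with: [D → . B P S]
  [D → . B P S] has the dot before B: add [B → . S e], [B → . e e S]
  [B → . S e] has the dot before S: add [S → . e ) -], [S → . D B -], [S → . B]
  [S → . D B -] has the dot before D: add [D → . -]
No further items can be added.

CLOSURE = { [B → . S e], [B → . e e S], [D → . -], [D → . B P S], [S → . B], [S → . D B -], [S → . e ) -] }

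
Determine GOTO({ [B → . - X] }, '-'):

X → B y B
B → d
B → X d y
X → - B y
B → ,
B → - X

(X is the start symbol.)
GOTO(I, '-') = CLOSURE({ [A → αX.β] : [A → α.Xβ] ∈ I, X = '-' })

Items with dot before '-', with the dot advanced:
  [B → . - X] → [B → - . X]
Closure of the advanced items:
  [B → - . X] has the dot before X: add [X → . B y B], [X → . - B y]
  [X → . B y B] has the dot before B: add [B → . d], [B → . X d y], [B → . ,], [B → . - X]

GOTO = { [B → - . X], [B → . ,], [B → . - X], [B → . X d y], [B → . d], [X → . - B y], [X → . B y B] }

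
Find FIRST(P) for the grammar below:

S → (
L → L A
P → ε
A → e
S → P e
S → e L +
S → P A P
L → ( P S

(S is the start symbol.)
{ ε }

From P → ε:
  - ε-production, so ε ∈ FIRST(P)

Collecting: FIRST(P) = { ε }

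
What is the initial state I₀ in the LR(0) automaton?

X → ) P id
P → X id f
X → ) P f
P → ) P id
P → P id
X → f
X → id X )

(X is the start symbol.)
First, augment the grammar with X' → X
I₀ = CLOSURE({ [X' → . X] }):
  [X' → . X] has the dot before X: add [X → . ) P id], [X → . ) P f], [X → . f], [X → . id X )]
No further items can be added.

I₀ = { [X → . ) P f], [X → . ) P id], [X → . f], [X → . id X )], [X' → . X] }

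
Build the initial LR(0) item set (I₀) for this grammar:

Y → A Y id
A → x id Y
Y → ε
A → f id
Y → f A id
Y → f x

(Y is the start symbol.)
{ [A → . f id], [A → . x id Y], [Y → . A Y id], [Y → . f A id], [Y → . f x], [Y → .], [Y' → . Y] }

First, augment the grammar with Y' → Y
I₀ = CLOSURE({ [Y' → . Y] }):
  [Y' → . Y] has the dot before Y: add [Y → . A Y id], [Y → .], [Y → . f A id], [Y → . f x]
  [Y → . A Y id] has the dot before A: add [A → . x id Y], [A → . f id]
No further items can be added.

I₀ = { [A → . f id], [A → . x id Y], [Y → . A Y id], [Y → . f A id], [Y → . f x], [Y → .], [Y' → . Y] }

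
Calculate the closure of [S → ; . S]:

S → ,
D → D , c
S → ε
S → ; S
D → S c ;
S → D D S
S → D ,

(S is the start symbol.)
{ [D → . D , c], [D → . S c ;], [S → . ,], [S → . ; S], [S → . D ,], [S → . D D S], [S → .], [S → ; . S] }

To compute CLOSURE, for each item [A → α.Bβ] where B is a non-terminal, add [B → .γ] for all productions B → γ; repeat for the newly added items until nothing changes.

Start with: [S → ; . S]
  [S → ; . S] has the dot before S: add [S → . ,], [S → .], [S → . ; S], [S → . D D S], [S → . D ,]
  [S → . D D S] has the dot before D: add [D → . D , c], [D → . S c ;]
No further items can be added.

CLOSURE = { [D → . D , c], [D → . S c ;], [S → . ,], [S → . ; S], [S → . D ,], [S → . D D S], [S → .], [S → ; . S] }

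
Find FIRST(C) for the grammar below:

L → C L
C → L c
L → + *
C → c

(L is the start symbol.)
To compute FIRST(C), examine every production with C on the left-hand side, reading each right-hand side left to right until a non-nullable symbol is reached.

FIRST sets of the other non-terminals involved (by the same procedure, iterated to a fixed point):
  FIRST(L) = { '+', 'c' }

From C → L c:
  - L is a non-terminal: add FIRST(L) \ {ε} = { '+', 'c' }
    L is not nullable, so stop
From C → c:
  - c is a terminal: add 'c' and stop

Collecting: FIRST(C) = { '+', 'c' }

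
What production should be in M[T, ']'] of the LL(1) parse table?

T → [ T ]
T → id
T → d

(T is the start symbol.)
To find M[T, ']'], we find productions for T where ']' is in the predict set (PREDICT(N → α) = (FIRST(α) \ {ε}) ∪ (FOLLOW(N) if α ⇒* ε)).

T → [ T ]: PREDICT = { '[' }
T → id: PREDICT = { 'id' }
T → d: PREDICT = { 'd' }

M[T, ']'] is empty (no production applies)

Answer: Empty (error entry)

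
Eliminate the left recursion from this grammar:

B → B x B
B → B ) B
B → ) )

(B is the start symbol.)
B → ) ) B'
B' → x B B'
B' → ) B B'
B' → ε

B is directly left-recursive. The standard transformation for
  A → A α₁ | ... | A α_m | β₁ | ... | β_n
is
  A  → β₁ A' | ... | β_n A'
  A' → α₁ A' | ... | α_m A' | ε

B → ) ) becomes B → ) ) B'
B → B x B becomes B' → x B B'
B → B ) B becomes B' → ) B B'
Add B' → ε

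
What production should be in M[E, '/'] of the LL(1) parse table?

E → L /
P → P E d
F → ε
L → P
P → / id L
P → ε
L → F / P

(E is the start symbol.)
E → L /

To find M[E, '/'], we find productions for E where '/' is in the predict set (PREDICT(N → α) = (FIRST(α) \ {ε}) ∪ (FOLLOW(N) if α ⇒* ε)).

Relevant sets:
  FIRST(L) = { '/', ε }

E → L /: PREDICT = { '/' }
  '/' is in predict set, so this production goes in M[E, '/']

M[E, '/'] = E → L /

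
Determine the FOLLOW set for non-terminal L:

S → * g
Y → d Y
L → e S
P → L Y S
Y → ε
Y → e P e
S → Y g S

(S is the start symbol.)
{ '*', 'd', 'e', 'g' }

To compute FOLLOW(L), find every occurrence of L on a right-hand side N → α L β: add FIRST(β) \ {ε}, and if β is empty or nullable also add FOLLOW(N). Iterate to a fixed point.

In P → L Y S: L is followed by Y S, add FIRST(Y S) \ {ε} = { '*', 'd', 'e', 'g' }

Taking the union: FOLLOW(L) = { '*', 'd', 'e', 'g' }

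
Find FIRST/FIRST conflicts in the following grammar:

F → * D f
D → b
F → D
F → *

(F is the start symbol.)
Yes. F → '*' D f / F → '*' on { '*' }

A FIRST/FIRST conflict occurs when two productions N → α and N → β for the same non-terminal have FIRST(α) ∩ FIRST(β) ≠ ∅ (with ε ∈ FIRST of a nullable right-hand side, so two nullable alternatives also conflict).

FIRST sets of the non-terminals at (or reachable through a nullable prefix from) the front of some alternative:
  FIRST(D) = { 'b' }

Productions for F:
  F → * D f: FIRST = { '*' }
  F → D: FIRST = { 'b' }
  F → *: FIRST = { '*' }
D has only one production, so no FIRST/FIRST conflict is possible there.

Conflict for F: F → * D f and F → *
  Overlap: { '*' }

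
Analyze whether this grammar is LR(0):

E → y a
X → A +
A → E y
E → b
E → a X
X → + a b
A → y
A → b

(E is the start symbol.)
A grammar is LR(0) if no state in the canonical LR(0) collection has:
  - both a shift item (dot before a terminal) and a complete item (shift-reduce conflict), or
  - two or more complete items (reduce-reduce conflict; the accept item [E' → E .] counts as a complete item here).

Augment with E' → E and build the canonical LR(0) collection (I0 = CLOSURE({[E' → . E]}), then GOTO on every symbol after a dot until no new states appear). It has 16 states:
  I0: { [E → . a X], [E → . b], [E → . y a], [E' → . E] }  — shift
  I1: { [E' → E .] }  — accept
  I2: { [A → . E y], [A → . b], [A → . y], [E → . a X], [E → . b], [E → . y a], [E → a . X], [X → . + a b], [X → . A +] }  — shift
  I3: { [E → b .] }  — reduce
  I4: { [E → y . a] }  — shift
  I5: { [E → y a .] }  — reduce
  I6: { [X → + . a b] }  — shift
  I7: { [X → A . +] }  — shift
  I8: { [A → E . y] }  — shift
  I9: { [E → a X .] }  — reduce
  I10: { [A → b .], [E → b .] }  — 2 reduces
  I11: { [A → y .], [E → y . a] }  — shift, reduce
  I12: { [A → E y .] }  — reduce
  I13: { [X → A + .] }  — reduce
  I14: { [X → + a . b] }  — shift
  I15: { [X → + a b .] }  — reduce

Conflict in state I10:
  Reduce-reduce conflict: [A → b .] and [E → b .]
So the grammar is NOT LR(0).

Answer: No. Reduce-reduce conflict: [A → b .] and [E → b .]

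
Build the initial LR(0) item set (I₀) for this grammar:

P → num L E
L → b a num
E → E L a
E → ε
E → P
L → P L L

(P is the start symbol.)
{ [P → . num L E], [P' → . P] }

First, augment the grammar with P' → P
I₀ = CLOSURE({ [P' → . P] }):
  [P' → . P] has the dot before P: add [P → . num L E]
No further items can be added.

I₀ = { [P → . num L E], [P' → . P] }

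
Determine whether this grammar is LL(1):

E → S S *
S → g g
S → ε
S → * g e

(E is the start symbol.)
A grammar is LL(1) if for each non-terminal N with multiple productions, the predict sets of those productions are pairwise disjoint, where PREDICT(N → α) = (FIRST(α) \ {ε}) ∪ (FOLLOW(N) if α ⇒* ε).

Relevant sets:
  FOLLOW(S) = { '*', 'g' }

For S:
  PREDICT(S → g g) = { 'g' }
  PREDICT(S → ε) = { '*', 'g' }
  PREDICT(S → '*' g e) = { '*' }
E has a single production, so nothing to check there.

Conflict found: Predict set conflict for S: { 'g' }
The grammar is NOT LL(1).

Answer: No. Predict set conflict for S: { 'g' }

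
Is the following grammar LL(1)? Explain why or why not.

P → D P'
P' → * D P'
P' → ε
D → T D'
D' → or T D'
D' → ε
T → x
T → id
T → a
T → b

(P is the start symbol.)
Yes, the grammar is LL(1).

Relevant sets:
  FOLLOW(P') = { $ }
  FOLLOW(D') = { $, '*' }

For P':
  PREDICT(P' → '*' D P') = { '*' }
  PREDICT(P' → ε) = { $ }
For D':
  PREDICT(D' → or T D') = { 'or' }
  PREDICT(D' → ε) = { $, '*' }
For T:
  PREDICT(T → x) = { 'x' }
  PREDICT(T → id) = { 'id' }
  PREDICT(T → a) = { 'a' }
  PREDICT(T → b) = { 'b' }
P, D have a single production, so nothing to check there.

All predict sets are disjoint. The grammar IS LL(1).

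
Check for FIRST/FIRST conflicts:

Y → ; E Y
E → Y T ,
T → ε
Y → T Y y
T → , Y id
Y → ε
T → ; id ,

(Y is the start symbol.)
FIRST sets of the non-terminals at (or reachable through a nullable prefix from) the front of some alternative:
  FIRST(T) = { ',', ';', ε }
  FIRST(Y) = { ',', ';', 'y', ε }

Productions for Y:
  Y → ; E Y: FIRST = { ';' }
  Y → T Y y: FIRST = { ',', ';', 'y' }
  Y → ε: FIRST = { ε }
Productions for T:
  T → ε: FIRST = { ε }
  T → , Y id: FIRST = { ',' }
  T → ; id ,: FIRST = { ';' }
E has only one production, so no FIRST/FIRST conflict is possible there.

Conflict for Y: Y → ; E Y and Y → T Y y
  Overlap: { ';' }

Answer: Yes. Y → ';' E Y / Y → T Y y on { ';' }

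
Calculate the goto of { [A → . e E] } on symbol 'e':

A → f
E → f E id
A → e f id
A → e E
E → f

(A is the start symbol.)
GOTO(I, 'e') = CLOSURE({ [A → αX.β] : [A → α.Xβ] ∈ I, X = 'e' })

Items with dot before 'e', with the dot advanced:
  [A → . e E] → [A → e . E]
Closure of the advanced items:
  [A → e . E] has the dot before E: add [E → . f E id], [E → . f]

GOTO = { [A → e . E], [E → . f E id], [E → . f] }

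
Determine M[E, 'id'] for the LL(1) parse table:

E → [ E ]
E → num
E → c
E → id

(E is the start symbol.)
To find M[E, 'id'], we find productions for E where 'id' is in the predict set (PREDICT(N → α) = (FIRST(α) \ {ε}) ∪ (FOLLOW(N) if α ⇒* ε)).

E → [ E ]: PREDICT = { '[' }
E → num: PREDICT = { 'num' }
E → c: PREDICT = { 'c' }
E → id: PREDICT = { 'id' }
  'id' is in predict set, so this production goes in M[E, 'id']

M[E, 'id'] = E → id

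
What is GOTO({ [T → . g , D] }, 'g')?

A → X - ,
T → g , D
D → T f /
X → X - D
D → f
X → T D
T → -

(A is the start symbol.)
GOTO(I, 'g') = CLOSURE({ [A → αX.β] : [A → α.Xβ] ∈ I, X = 'g' })

Items with dot before 'g', with the dot advanced:
  [T → . g , D] → [T → g . , D]
Closure adds nothing (no advanced item has the dot before a non-terminal).

GOTO = { [T → g . , D] }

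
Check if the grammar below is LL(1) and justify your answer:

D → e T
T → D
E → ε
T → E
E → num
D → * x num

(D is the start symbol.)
Yes, the grammar is LL(1).

A grammar is LL(1) if for each non-terminal N with multiple productions, the predict sets of those productions are pairwise disjoint, where PREDICT(N → α) = (FIRST(α) \ {ε}) ∪ (FOLLOW(N) if α ⇒* ε).

Relevant sets:
  FIRST(D) = { '*', 'e' }
  FIRST(E) = { 'num', ε }
  FOLLOW(T) = { $ }
  FOLLOW(E) = { $ }

For D:
  PREDICT(D → e T) = { 'e' }
  PREDICT(D → '*' x num) = { '*' }
For T:
  PREDICT(T → D) = { '*', 'e' }
  PREDICT(T → E) = { $, 'num' }
For E:
  PREDICT(E → ε) = { $ }
  PREDICT(E → num) = { 'num' }

All predict sets are disjoint. The grammar IS LL(1).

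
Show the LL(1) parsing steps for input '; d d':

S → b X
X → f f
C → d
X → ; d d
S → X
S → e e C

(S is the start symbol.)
LL(1) parsing maintains a stack (initially the start symbol over $) and the input. At each step: if the stack top is a terminal, match it against the current input token; if it is a non-terminal N, replace it with the RHS of M[N, lookahead] (the unique production whose predict set contains the lookahead).

Stack is shown with the top on the left.

Stack    Input    Action
------------------------
S $      ; d d $  output S → X
X $      ; d d $  output X → ; d d
; d d $  ; d d $  match ';'
d d $    d d $    match 'd'
d $      d $      match 'd'
$        $        accept

The string is accepted.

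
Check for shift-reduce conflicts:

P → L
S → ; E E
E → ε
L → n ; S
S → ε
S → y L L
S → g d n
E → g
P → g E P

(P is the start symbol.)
Yes — I3: [E → .] vs [E → . g]; I5: [S → .] vs [S → . ; E E]; I6: [E → .] vs [E → . g]; I14: [E → .] vs [E → . g]

Augment with P' → P and build the canonical LR(0) collection (I0 = CLOSURE({[P' → . P]}), then GOTO on every symbol after a dot until no new states appear). It has 19 states:
  I0: { [L → . n ; S], [P → . L], [P → . g E P], [P' → . P] }  — shift
  I1: { [P → L .] }  — reduce
  I2: { [P' → P .] }  — accept
  I3: { [E → . g], [E → .], [P → g . E P] }  — shift, reduce
  I4: { [L → n . ; S] }  — shift
  I5: { [L → n ; . S], [S → . ; E E], [S → . g d n], [S → . y L L], [S → .] }  — shift, reduce
  I6: { [E → . g], [E → .], [S → ; . E E] }  — shift, reduce
  I7: { [L → n ; S .] }  — reduce
  I8: { [S → g . d n] }  — shift
  I9: { [L → . n ; S], [S → y . L L] }  — shift
  I10: { [L → . n ; S], [S → y L . L] }  — shift
  I11: { [S → y L L .] }  — reduce
  I12: { [S → g d . n] }  — shift
  I13: { [S → g d n .] }  — reduce
  I14: { [E → . g], [E → .], [S → ; E . E] }  — shift, reduce
  I15: { [E → g .] }  — reduce
  I16: { [S → ; E E .] }  — reduce
  I17: { [L → . n ; S], [P → . L], [P → . g E P], [P → g E . P] }  — shift
  I18: { [P → g E P .] }  — reduce

I3 contains reduce item [E → .] and shift item [E → . g] — shift-reduce conflict.
I5 contains reduce item [S → .] and shift items [S → . ; E E], [S → . g d n], [S → . y L L] — shift-reduce conflict.
I6 contains reduce item [E → .] and shift item [E → . g] — shift-reduce conflict.
I14 contains reduce item [E → .] and shift item [E → . g] — shift-reduce conflict.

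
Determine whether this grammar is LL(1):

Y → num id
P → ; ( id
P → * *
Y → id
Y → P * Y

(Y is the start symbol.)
A grammar is LL(1) if for each non-terminal N with multiple productions, the predict sets of those productions are pairwise disjoint, where PREDICT(N → α) = (FIRST(α) \ {ε}) ∪ (FOLLOW(N) if α ⇒* ε).

Relevant sets:
  FIRST(P) = { '*', ';' }

For Y:
  PREDICT(Y → num id) = { 'num' }
  PREDICT(Y → id) = { 'id' }
  PREDICT(Y → P '*' Y) = { '*', ';' }
For P:
  PREDICT(P → ';' '(' id) = { ';' }
  PREDICT(P → '*' '*') = { '*' }

All predict sets are disjoint. The grammar IS LL(1).

Answer: Yes, the grammar is LL(1).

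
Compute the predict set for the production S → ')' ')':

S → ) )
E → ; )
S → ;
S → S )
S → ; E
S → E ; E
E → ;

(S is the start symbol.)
{ ')' }

PREDICT(S → ')' ')') = (FIRST(RHS) \ {ε}) ∪ (FOLLOW(S) if ε ∈ FIRST(RHS), i.e. RHS ⇒* ε)
FIRST(')' ')') = { ')' }
ε ∉ FIRST(')' ')'), so FOLLOW(S) is not added.
PREDICT(S → ')' ')') = { ')' }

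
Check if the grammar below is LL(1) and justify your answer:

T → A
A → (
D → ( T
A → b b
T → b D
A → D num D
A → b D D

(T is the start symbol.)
No. Predict set conflict for T: { 'b' }

Relevant sets:
  FIRST(A) = { '(', 'b' }
  FIRST(D) = { '(' }

For T:
  PREDICT(T → A) = { '(', 'b' }
  PREDICT(T → b D) = { 'b' }
For A:
  PREDICT(A → '(') = { '(' }
  PREDICT(A → b b) = { 'b' }
  PREDICT(A → D num D) = { '(' }
  PREDICT(A → b D D) = { 'b' }
D has a single production, so nothing to check there.

Conflict found: Predict set conflict for T: { 'b' }
The grammar is NOT LL(1).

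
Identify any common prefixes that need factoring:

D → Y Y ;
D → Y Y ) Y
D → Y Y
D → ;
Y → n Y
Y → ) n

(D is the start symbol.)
Left-factoring is needed when two productions for the same non-terminal
share a common prefix on the right-hand side.

Productions for D:
  D → Y Y ;
  D → Y Y ) Y
  D → Y Y
  D → ;
Productions for Y:
  Y → n Y
  Y → ) n

Found common prefix 'Y Y' in productions for D

Answer: Yes, D has productions with common prefix 'Y Y'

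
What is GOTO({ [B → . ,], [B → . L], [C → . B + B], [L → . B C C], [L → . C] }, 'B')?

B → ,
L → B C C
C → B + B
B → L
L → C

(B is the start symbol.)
{ [B → . ,], [B → . L], [C → . B + B], [C → B . + B], [L → . B C C], [L → . C], [L → B . C C] }

GOTO(I, 'B') = CLOSURE({ [A → αX.β] : [A → α.Xβ] ∈ I, X = 'B' })

Items with dot before 'B', with the dot advanced:
  [C → . B + B] → [C → B . + B]
  [L → . B C C] → [L → B . C C]
Closure of the advanced items:
  [L → B . C C] has the dot before C: add [C → . B + B]
  [C → . B + B] has the dot before B: add [B → . ,], [B → . L]
  [B → . L] has the dot before L: add [L → . B C C], [L → . C]

GOTO = { [B → . ,], [B → . L], [C → . B + B], [C → B . + B], [L → . B C C], [L → . C], [L → B . C C] }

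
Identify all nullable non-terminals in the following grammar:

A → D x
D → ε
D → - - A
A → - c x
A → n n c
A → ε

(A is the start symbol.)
A non-terminal is nullable if it can derive ε (the empty string): either it has an ε-production, or it has a production whose right-hand side consists entirely of nullable non-terminals.

ε-productions: D → ε, A → ε
So D, A are immediately nullable.
Every non-terminal is now nullable.
Nullable = { 'A', 'D' }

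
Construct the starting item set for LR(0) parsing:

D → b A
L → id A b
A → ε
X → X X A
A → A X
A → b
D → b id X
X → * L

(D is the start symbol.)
{ [D → . b A], [D → . b id X], [D' → . D] }

First, augment the grammar with D' → D
I₀ = CLOSURE({ [D' → . D] }):
  [D' → . D] has the dot before D: add [D → . b A], [D → . b id X]
No further items can be added.

I₀ = { [D → . b A], [D → . b id X], [D' → . D] }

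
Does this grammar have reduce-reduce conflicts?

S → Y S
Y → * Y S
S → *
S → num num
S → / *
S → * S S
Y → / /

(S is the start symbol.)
A reduce-reduce conflict occurs when an LR(0) state has two complete items [A → α .] and [B → β .] — both call for a reduction, and with no lookahead the parser cannot choose between them.

Augment with S' → S and build the canonical LR(0) collection (I0 = CLOSURE({[S' → . S]}), then GOTO on every symbol after a dot until no new states appear). It has 14 states:
  I0: { [S → . * S S], [S → . *], [S → . / *], [S → . Y S], [S → . num num], [S' → . S], [Y → . * Y S], [Y → . / /] }  — shift
  I1: { [S → * . S S], [S → * .], [S → . * S S], [S → . *], [S → . / *], [S → . Y S], [S → . num num], [Y → * . Y S], [Y → . * Y S], [Y → . / /] }  — shift, reduce
  I2: { [S → / . *], [Y → / . /] }  — shift
  I3: { [S' → S .] }  — accept
  I4: { [S → . * S S], [S → . *], [S → . / *], [S → . Y S], [S → . num num], [S → Y . S], [Y → . * Y S], [Y → . / /] }  — shift
  I5: { [S → num . num] }  — shift
  I6: { [S → num num .] }  — reduce
  I7: { [S → Y S .] }  — reduce
  I8: { [S → / * .] }  — reduce
  I9: { [Y → / / .] }  — reduce
  I10: { [S → * S . S], [S → . * S S], [S → . *], [S → . / *], [S → . Y S], [S → . num num], [Y → . * Y S], [Y → . / /] }  — shift
  I11: { [S → . * S S], [S → . *], [S → . / *], [S → . Y S], [S → . num num], [S → Y . S], [Y → * Y . S], [Y → . * Y S], [Y → . / /] }  — shift
  I12: { [S → Y S .], [Y → * Y S .] }  — 2 reduces
  I13: { [S → * S S .] }  — reduce

I12 contains complete items [S → Y S .], [Y → * Y S .] — reduce-reduce conflict.

Answer: Yes — I12: [S → Y S .] vs [Y → * Y S .]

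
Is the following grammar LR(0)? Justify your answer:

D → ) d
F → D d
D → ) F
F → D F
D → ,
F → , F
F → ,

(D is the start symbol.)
A grammar is LR(0) if no state in the canonical LR(0) collection has:
  - both a shift item (dot before a terminal) and a complete item (shift-reduce conflict), or
  - two or more complete items (reduce-reduce conflict; the accept item [D' → D .] counts as a complete item here).

Augment with D' → D and build the canonical LR(0) collection (I0 = CLOSURE({[D' → . D]}), then GOTO on every symbol after a dot until no new states appear). It has 11 states:
  I0: { [D → . ) F], [D → . ) d], [D → . ,], [D' → . D] }  — shift
  I1: { [D → ) . F], [D → ) . d], [D → . ) F], [D → . ) d], [D → . ,], [F → . , F], [F → . ,], [F → . D F], [F → . D d] }  — shift
  I2: { [D → , .] }  — reduce
  I3: { [D' → D .] }  — accept
  I4: { [D → , .], [D → . ) F], [D → . ) d], [D → . ,], [F → , . F], [F → , .], [F → . , F], [F → . ,], [F → . D F], [F → . D d] }  — shift, 2 reduces
  I5: { [D → . ) F], [D → . ) d], [D → . ,], [F → . , F], [F → . ,], [F → . D F], [F → . D d], [F → D . F], [F → D . d] }  — shift
  I6: { [D → ) F .] }  — reduce
  I7: { [D → ) d .] }  — reduce
  I8: { [F → D F .] }  — reduce
  I9: { [F → D d .] }  — reduce
  I10: { [F → , F .] }  — reduce

Conflict in state I4:
  Shift-reduce conflict between [D → , .] and [D → . ) F]
So the grammar is NOT LR(0).

Answer: No. Shift-reduce conflict between [D → , .] and [D → . ) F]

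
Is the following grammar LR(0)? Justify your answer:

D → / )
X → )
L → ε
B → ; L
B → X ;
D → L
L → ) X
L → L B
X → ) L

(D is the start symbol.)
No. Shift-reduce conflict between [L → .] and [D → . / )]

A grammar is LR(0) if no state in the canonical LR(0) collection has:
  - both a shift item (dot before a terminal) and a complete item (shift-reduce conflict), or
  - two or more complete items (reduce-reduce conflict; the accept item [D' → D .] counts as a complete item here).

Augment with D' → D and build the canonical LR(0) collection (I0 = CLOSURE({[D' → . D]}), then GOTO on every symbol after a dot until no new states appear). It has 14 states:
  I0: { [D → . / )], [D → . L], [D' → . D], [L → . ) X], [L → . L B], [L → .] }  — shift, reduce
  I1: { [L → ) . X], [X → . ) L], [X → . )] }  — shift
  I2: { [D → / . )] }  — shift
  I3: { [D' → D .] }  — accept
  I4: { [B → . ; L], [B → . X ;], [D → L .], [L → L . B], [X → . ) L], [X → . )] }  — shift, reduce
  I5: { [L → . ) X], [L → . L B], [L → .], [X → ) . L], [X → ) .] }  — shift, 2 reduces
  I6: { [B → ; . L], [L → . ) X], [L → . L B], [L → .] }  — shift, reduce
  I7: { [L → L B .] }  — reduce
  I8: { [B → X . ;] }  — shift
  I9: { [B → X ; .] }  — reduce
  I10: { [B → . ; L], [B → . X ;], [B → ; L .], [L → L . B], [X → . ) L], [X → . )] }  — shift, reduce
  I11: { [B → . ; L], [B → . X ;], [L → L . B], [X → ) L .], [X → . ) L], [X → . )] }  — shift, reduce
  I12: { [D → / ) .] }  — reduce
  I13: { [L → ) X .] }  — reduce

Conflict in state I0:
  Shift-reduce conflict between [L → .] and [D → . / )]
So the grammar is NOT LR(0).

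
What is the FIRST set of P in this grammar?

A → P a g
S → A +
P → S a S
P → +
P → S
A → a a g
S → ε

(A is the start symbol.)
{ '+', 'a', ε }

To compute FIRST(P), examine every production with P on the left-hand side, reading each right-hand side left to right until a non-nullable symbol is reached.

FIRST sets of the other non-terminals involved (by the same procedure, iterated to a fixed point):
  FIRST(S) = { '+', 'a', ε }

From P → S a S:
  - S is a non-terminal: add FIRST(S) \ {ε} = { '+', 'a' }
    S is nullable, so continue to the next symbol
  - a is a terminal: add 'a' and stop
From P → +:
  - '+' is a terminal: add '+' and stop
From P → S:
  - S is a non-terminal: add FIRST(S) \ {ε} = { '+', 'a' }
    S is nullable and nothing follows, so the whole right-hand side can vanish: ε ∈ FIRST(P)

Collecting: FIRST(P) = { '+', 'a', ε }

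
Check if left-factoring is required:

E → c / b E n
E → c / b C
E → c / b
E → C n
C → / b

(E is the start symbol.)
Yes, E has productions with common prefix 'c / b'

Left-factoring is needed when two productions for the same non-terminal
share a common prefix on the right-hand side.

Productions for E:
  E → c / b E n
  E → c / b C
  E → c / b
  E → C n

Found common prefix 'c / b' in productions for E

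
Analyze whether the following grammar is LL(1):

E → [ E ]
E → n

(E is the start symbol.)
For E:
  PREDICT(E → '[' E ']') = { '[' }
  PREDICT(E → n) = { 'n' }

All predict sets are disjoint. The grammar IS LL(1).

Answer: Yes, the grammar is LL(1).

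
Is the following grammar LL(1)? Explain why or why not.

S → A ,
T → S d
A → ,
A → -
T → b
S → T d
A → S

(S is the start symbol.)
No. Predict set conflict for S: { ',', '-', 'b' }

Relevant sets:
  FIRST(A) = { ',', '-', 'b' }
  FIRST(T) = { ',', '-', 'b' }
  FIRST(S) = { ',', '-', 'b' }

For S:
  PREDICT(S → A ',') = { ',', '-', 'b' }
  PREDICT(S → T d) = { ',', '-', 'b' }
For T:
  PREDICT(T → S d) = { ',', '-', 'b' }
  PREDICT(T → b) = { 'b' }
For A:
  PREDICT(A → ',') = { ',' }
  PREDICT(A → '-') = { '-' }
  PREDICT(A → S) = { ',', '-', 'b' }

Conflict found: Predict set conflict for S: { ',', '-', 'b' }
The grammar is NOT LL(1).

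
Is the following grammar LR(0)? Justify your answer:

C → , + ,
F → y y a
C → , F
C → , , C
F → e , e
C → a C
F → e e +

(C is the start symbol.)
Yes, the grammar is LR(0)

Augment with C' → C and build the canonical LR(0) collection (I0 = CLOSURE({[C' → . C]}), then GOTO on every symbol after a dot until no new states appear). It has 18 states:
  I0: { [C → . , + ,], [C → . , , C], [C → . , F], [C → . a C], [C' → . C] }  — shift
  I1: { [C → , . + ,], [C → , . , C], [C → , . F], [F → . e , e], [F → . e e +], [F → . y y a] }  — shift
  I2: { [C' → C .] }  — accept
  I3: { [C → . , + ,], [C → . , , C], [C → . , F], [C → . a C], [C → a . C] }  — shift
  I4: { [C → a C .] }  — reduce
  I5: { [C → , + . ,] }  — shift
  I6: { [C → , , . C], [C → . , + ,], [C → . , , C], [C → . , F], [C → . a C] }  — shift
  I7: { [C → , F .] }  — reduce
  I8: { [F → e . , e], [F → e . e +] }  — shift
  I9: { [F → y . y a] }  — shift
  I10: { [F → y y . a] }  — shift
  I11: { [F → y y a .] }  — reduce
  I12: { [F → e , . e] }  — shift
  I13: { [F → e e . +] }  — shift
  I14: { [F → e e + .] }  — reduce
  I15: { [F → e , e .] }  — reduce
  I16: { [C → , , C .] }  — reduce
  I17: { [C → , + , .] }  — reduce

Every state is either a pure shift/goto state or contains exactly one complete item and nothing to shift — no conflicts. The grammar is LR(0).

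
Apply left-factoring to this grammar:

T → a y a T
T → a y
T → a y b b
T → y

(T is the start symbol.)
Left-factoring transforms A → αβ₁ | αβ₂ into A → αA' and A' → β₁ | β₂
(α is the longest common prefix among the alternatives). Repeat until
no nonterminal has two alternatives with a common prefix.

Round 1: T has alternatives sharing prefix 'a y'. Introduce T': T → a y T'
  Add: T' → a T
  Add: T' → ε
  Add: T' → b b

No remaining common prefixes — done.

Resulting grammar:
T → a y T'
T' → a T
T' → ε
T' → b b
T → y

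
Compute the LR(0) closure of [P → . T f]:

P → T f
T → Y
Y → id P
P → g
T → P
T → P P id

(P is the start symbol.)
Start with: [P → . T f]
  [P → . T f] has the dot before T: add [T → . Y], [T → . P], [T → . P P id]
  [T → . Y] has the dot before Y: add [Y → . id P]
  [T → . P] has the dot before P: add [P → . g]
No further items can be added.

CLOSURE = { [P → . T f], [P → . g], [T → . P P id], [T → . P], [T → . Y], [Y → . id P] }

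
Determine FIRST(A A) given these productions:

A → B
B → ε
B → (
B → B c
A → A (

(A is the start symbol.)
{ '(', 'c', ε }

FIRST sets of the non-terminals involved (from the grammar, by fixed-point iteration):
  FIRST(A) = { '(', 'c', ε }

To compute FIRST(A A), process the symbols left to right:
Symbol A is a non-terminal. Add FIRST(A) \ {ε} = { '(', 'c' }
A is nullable (ε ∈ FIRST(A)), continue to the next symbol.
Symbol A is a non-terminal. Add FIRST(A) \ {ε} = { '(', 'c' }
A is nullable (ε ∈ FIRST(A)), continue to the next symbol.
All symbols are nullable, so ε is in the result.
FIRST(A A) = { '(', 'c', ε }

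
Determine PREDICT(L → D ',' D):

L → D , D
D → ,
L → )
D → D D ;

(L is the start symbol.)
{ ',' }

PREDICT(L → D ',' D) = (FIRST(RHS) \ {ε}) ∪ (FOLLOW(L) if ε ∈ FIRST(RHS), i.e. RHS ⇒* ε)
FIRST(D) = { ',' }
FIRST(D ',' D) = { ',' }
ε ∉ FIRST(D ',' D), so FOLLOW(L) is not added.
PREDICT(L → D ',' D) = { ',' }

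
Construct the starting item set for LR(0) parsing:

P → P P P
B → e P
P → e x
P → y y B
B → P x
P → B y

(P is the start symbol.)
First, augment the grammar with P' → P
I₀ = CLOSURE({ [P' → . P] }):
  [P' → . P] has the dot before P: add [P → . P P P], [P → . e x], [P → . y y B], [P → . B y]
  [P → . B y] has the dot before B: add [B → . e P], [B → . P x]
No further items can be added.

I₀ = { [B → . P x], [B → . e P], [P → . B y], [P → . P P P], [P → . e x], [P → . y y B], [P' → . P] }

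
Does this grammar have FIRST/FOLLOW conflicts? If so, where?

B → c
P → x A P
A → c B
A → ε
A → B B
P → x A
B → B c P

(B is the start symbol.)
Nullable non-terminals: A.
FIRST sets used below: FIRST(B) = { 'c' }

A: nullable alternative(s) A → ε; FOLLOW(A) = { $, 'c', 'x' }
  A → c B: FIRST \ {ε} = { 'c' } — overlaps FOLLOW(A) on { 'c' }: CONFLICT
  A → ε: FIRST \ {ε} = { } — this is the only nullable alternative, skip
  A → B B: FIRST \ {ε} = { 'c' } — overlaps FOLLOW(A) on { 'c' }: CONFLICT

B, P have no nullable alternative, so no FIRST/FOLLOW check is needed there.

So the grammar has 2 FIRST/FOLLOW conflicts (marked CONFLICT above).

Answer: Yes. A → c B with FOLLOW(A) on { 'c' }; A → B B with FOLLOW(A) on { 'c' }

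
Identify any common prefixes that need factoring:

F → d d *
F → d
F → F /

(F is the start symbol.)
Left-factoring is needed when two productions for the same non-terminal
share a common prefix on the right-hand side.

Productions for F:
  F → d d *
  F → d
  F → F /

Found common prefix 'd' in productions for F

Answer: Yes, F has productions with common prefix 'd'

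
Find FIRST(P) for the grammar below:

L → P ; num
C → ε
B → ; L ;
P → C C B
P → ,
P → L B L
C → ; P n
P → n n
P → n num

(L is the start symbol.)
To compute FIRST(P), examine every production with P on the left-hand side, reading each right-hand side left to right until a non-nullable symbol is reached.

FIRST sets of the other non-terminals involved (by the same procedure, iterated to a fixed point):
  FIRST(C) = { ';', ε }
  FIRST(B) = { ';' }
  FIRST(L) = { ',', ';', 'n' }

From P → C C B:
  - C is a non-terminal: add FIRST(C) \ {ε} = { ';' }
    C is nullable, so continue to the next symbol
  - C is a non-terminal: add FIRST(C) \ {ε} = { ';' }
    C is nullable, so continue to the next symbol
  - B is a non-terminal: add FIRST(B) \ {ε} = { ';' }
    B is not nullable, so stop
From P → ,:
  - ',' is a terminal: add ',' and stop
From P → L B L:
  - L is a non-terminal: add FIRST(L) \ {ε} = { ',', ';', 'n' }
    L is not nullable, so stop
From P → n n:
  - n is a terminal: add 'n' and stop
From P → n num:
  - n is a terminal: add 'n' and stop

Collecting: FIRST(P) = { ',', ';', 'n' }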